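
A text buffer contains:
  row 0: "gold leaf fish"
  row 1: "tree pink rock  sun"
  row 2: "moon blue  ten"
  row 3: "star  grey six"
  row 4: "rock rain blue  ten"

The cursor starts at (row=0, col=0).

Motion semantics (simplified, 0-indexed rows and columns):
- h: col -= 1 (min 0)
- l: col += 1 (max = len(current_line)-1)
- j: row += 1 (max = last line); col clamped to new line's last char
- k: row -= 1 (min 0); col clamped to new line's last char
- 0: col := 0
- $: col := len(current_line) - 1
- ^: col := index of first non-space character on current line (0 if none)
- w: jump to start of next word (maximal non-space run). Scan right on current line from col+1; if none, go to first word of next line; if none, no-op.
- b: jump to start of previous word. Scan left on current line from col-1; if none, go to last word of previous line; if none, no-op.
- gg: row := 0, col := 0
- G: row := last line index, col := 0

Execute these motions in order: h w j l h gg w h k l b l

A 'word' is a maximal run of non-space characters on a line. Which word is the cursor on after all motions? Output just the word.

Answer: gold

Derivation:
After 1 (h): row=0 col=0 char='g'
After 2 (w): row=0 col=5 char='l'
After 3 (j): row=1 col=5 char='p'
After 4 (l): row=1 col=6 char='i'
After 5 (h): row=1 col=5 char='p'
After 6 (gg): row=0 col=0 char='g'
After 7 (w): row=0 col=5 char='l'
After 8 (h): row=0 col=4 char='_'
After 9 (k): row=0 col=4 char='_'
After 10 (l): row=0 col=5 char='l'
After 11 (b): row=0 col=0 char='g'
After 12 (l): row=0 col=1 char='o'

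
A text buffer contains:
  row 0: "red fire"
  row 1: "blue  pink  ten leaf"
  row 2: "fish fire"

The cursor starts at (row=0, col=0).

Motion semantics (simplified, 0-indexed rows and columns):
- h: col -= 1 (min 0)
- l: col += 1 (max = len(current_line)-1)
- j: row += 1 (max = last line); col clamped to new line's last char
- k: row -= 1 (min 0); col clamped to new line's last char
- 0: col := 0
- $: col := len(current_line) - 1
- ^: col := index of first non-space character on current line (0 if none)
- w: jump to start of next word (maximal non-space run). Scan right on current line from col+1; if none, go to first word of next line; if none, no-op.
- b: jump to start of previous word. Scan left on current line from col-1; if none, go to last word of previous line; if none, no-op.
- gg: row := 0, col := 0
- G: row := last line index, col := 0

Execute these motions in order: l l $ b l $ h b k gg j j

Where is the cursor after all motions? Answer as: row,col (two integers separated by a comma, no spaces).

After 1 (l): row=0 col=1 char='e'
After 2 (l): row=0 col=2 char='d'
After 3 ($): row=0 col=7 char='e'
After 4 (b): row=0 col=4 char='f'
After 5 (l): row=0 col=5 char='i'
After 6 ($): row=0 col=7 char='e'
After 7 (h): row=0 col=6 char='r'
After 8 (b): row=0 col=4 char='f'
After 9 (k): row=0 col=4 char='f'
After 10 (gg): row=0 col=0 char='r'
After 11 (j): row=1 col=0 char='b'
After 12 (j): row=2 col=0 char='f'

Answer: 2,0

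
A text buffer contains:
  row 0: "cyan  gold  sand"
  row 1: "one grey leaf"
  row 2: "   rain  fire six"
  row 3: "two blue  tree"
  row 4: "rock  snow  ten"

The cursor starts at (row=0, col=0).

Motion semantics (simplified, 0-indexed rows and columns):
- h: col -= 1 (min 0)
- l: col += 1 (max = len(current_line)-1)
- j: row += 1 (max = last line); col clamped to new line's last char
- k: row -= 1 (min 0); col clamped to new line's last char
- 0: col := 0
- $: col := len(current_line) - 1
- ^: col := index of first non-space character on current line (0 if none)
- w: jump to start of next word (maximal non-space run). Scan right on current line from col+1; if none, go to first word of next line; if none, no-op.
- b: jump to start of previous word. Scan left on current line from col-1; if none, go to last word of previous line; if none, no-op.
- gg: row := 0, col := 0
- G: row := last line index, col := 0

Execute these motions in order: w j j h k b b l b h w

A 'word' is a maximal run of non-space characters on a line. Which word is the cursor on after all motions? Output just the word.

After 1 (w): row=0 col=6 char='g'
After 2 (j): row=1 col=6 char='e'
After 3 (j): row=2 col=6 char='n'
After 4 (h): row=2 col=5 char='i'
After 5 (k): row=1 col=5 char='r'
After 6 (b): row=1 col=4 char='g'
After 7 (b): row=1 col=0 char='o'
After 8 (l): row=1 col=1 char='n'
After 9 (b): row=1 col=0 char='o'
After 10 (h): row=1 col=0 char='o'
After 11 (w): row=1 col=4 char='g'

Answer: grey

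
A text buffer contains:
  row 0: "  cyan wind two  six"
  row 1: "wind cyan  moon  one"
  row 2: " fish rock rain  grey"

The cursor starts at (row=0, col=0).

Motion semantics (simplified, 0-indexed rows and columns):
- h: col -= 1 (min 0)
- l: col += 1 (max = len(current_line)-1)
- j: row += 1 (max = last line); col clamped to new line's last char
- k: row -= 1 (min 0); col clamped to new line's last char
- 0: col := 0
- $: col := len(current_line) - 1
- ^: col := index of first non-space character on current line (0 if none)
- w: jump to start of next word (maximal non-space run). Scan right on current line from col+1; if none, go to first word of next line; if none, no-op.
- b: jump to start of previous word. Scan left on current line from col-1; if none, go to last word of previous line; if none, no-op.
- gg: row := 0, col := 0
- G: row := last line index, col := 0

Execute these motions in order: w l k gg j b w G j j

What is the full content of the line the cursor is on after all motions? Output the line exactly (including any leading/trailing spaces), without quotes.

Answer:  fish rock rain  grey

Derivation:
After 1 (w): row=0 col=2 char='c'
After 2 (l): row=0 col=3 char='y'
After 3 (k): row=0 col=3 char='y'
After 4 (gg): row=0 col=0 char='_'
After 5 (j): row=1 col=0 char='w'
After 6 (b): row=0 col=17 char='s'
After 7 (w): row=1 col=0 char='w'
After 8 (G): row=2 col=0 char='_'
After 9 (j): row=2 col=0 char='_'
After 10 (j): row=2 col=0 char='_'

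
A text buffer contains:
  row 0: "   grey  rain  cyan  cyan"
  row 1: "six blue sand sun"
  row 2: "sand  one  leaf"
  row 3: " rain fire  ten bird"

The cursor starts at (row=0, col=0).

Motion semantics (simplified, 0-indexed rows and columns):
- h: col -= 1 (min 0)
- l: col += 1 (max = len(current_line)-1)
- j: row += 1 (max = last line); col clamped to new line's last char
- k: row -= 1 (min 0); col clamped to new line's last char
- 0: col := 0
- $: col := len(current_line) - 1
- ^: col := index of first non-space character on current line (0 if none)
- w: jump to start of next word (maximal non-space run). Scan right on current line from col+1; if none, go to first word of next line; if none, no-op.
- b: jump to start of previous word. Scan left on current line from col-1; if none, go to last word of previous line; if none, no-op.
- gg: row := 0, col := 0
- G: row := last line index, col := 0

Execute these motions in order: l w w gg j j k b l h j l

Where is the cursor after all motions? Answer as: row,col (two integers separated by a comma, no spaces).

After 1 (l): row=0 col=1 char='_'
After 2 (w): row=0 col=3 char='g'
After 3 (w): row=0 col=9 char='r'
After 4 (gg): row=0 col=0 char='_'
After 5 (j): row=1 col=0 char='s'
After 6 (j): row=2 col=0 char='s'
After 7 (k): row=1 col=0 char='s'
After 8 (b): row=0 col=21 char='c'
After 9 (l): row=0 col=22 char='y'
After 10 (h): row=0 col=21 char='c'
After 11 (j): row=1 col=16 char='n'
After 12 (l): row=1 col=16 char='n'

Answer: 1,16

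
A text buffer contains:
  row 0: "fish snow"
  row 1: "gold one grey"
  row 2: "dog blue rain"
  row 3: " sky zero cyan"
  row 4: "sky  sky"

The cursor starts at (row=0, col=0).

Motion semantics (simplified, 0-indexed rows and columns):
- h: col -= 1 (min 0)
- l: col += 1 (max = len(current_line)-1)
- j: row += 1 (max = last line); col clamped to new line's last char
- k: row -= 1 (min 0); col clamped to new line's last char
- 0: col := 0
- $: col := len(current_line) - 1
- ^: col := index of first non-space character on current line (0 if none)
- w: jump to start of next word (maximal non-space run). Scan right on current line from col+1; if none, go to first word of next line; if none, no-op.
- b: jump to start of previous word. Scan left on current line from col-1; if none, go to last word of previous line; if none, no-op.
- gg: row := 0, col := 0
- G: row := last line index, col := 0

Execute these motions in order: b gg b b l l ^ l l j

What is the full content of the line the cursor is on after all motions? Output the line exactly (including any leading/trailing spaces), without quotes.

After 1 (b): row=0 col=0 char='f'
After 2 (gg): row=0 col=0 char='f'
After 3 (b): row=0 col=0 char='f'
After 4 (b): row=0 col=0 char='f'
After 5 (l): row=0 col=1 char='i'
After 6 (l): row=0 col=2 char='s'
After 7 (^): row=0 col=0 char='f'
After 8 (l): row=0 col=1 char='i'
After 9 (l): row=0 col=2 char='s'
After 10 (j): row=1 col=2 char='l'

Answer: gold one grey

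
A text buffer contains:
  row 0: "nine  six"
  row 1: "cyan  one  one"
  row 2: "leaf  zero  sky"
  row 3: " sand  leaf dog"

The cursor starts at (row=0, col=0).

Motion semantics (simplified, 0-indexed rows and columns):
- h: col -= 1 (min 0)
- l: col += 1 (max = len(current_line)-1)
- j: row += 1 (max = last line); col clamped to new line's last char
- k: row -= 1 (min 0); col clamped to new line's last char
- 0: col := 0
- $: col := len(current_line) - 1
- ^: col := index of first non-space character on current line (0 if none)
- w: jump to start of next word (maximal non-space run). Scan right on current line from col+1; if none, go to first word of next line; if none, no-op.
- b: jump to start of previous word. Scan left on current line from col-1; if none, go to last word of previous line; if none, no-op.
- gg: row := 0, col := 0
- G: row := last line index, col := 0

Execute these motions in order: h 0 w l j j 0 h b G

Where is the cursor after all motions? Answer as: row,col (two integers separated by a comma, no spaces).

Answer: 3,0

Derivation:
After 1 (h): row=0 col=0 char='n'
After 2 (0): row=0 col=0 char='n'
After 3 (w): row=0 col=6 char='s'
After 4 (l): row=0 col=7 char='i'
After 5 (j): row=1 col=7 char='n'
After 6 (j): row=2 col=7 char='e'
After 7 (0): row=2 col=0 char='l'
After 8 (h): row=2 col=0 char='l'
After 9 (b): row=1 col=11 char='o'
After 10 (G): row=3 col=0 char='_'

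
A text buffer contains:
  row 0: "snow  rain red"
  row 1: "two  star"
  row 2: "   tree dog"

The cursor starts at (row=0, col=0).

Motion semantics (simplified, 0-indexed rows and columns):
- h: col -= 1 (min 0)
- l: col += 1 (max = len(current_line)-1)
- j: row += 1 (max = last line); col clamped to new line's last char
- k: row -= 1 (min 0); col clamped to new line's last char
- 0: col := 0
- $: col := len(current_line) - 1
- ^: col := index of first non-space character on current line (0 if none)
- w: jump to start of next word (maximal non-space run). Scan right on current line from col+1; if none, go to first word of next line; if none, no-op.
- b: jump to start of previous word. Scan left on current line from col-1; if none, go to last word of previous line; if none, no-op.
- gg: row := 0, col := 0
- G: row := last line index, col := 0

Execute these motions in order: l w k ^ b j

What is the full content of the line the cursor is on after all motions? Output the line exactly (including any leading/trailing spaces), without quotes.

Answer: two  star

Derivation:
After 1 (l): row=0 col=1 char='n'
After 2 (w): row=0 col=6 char='r'
After 3 (k): row=0 col=6 char='r'
After 4 (^): row=0 col=0 char='s'
After 5 (b): row=0 col=0 char='s'
After 6 (j): row=1 col=0 char='t'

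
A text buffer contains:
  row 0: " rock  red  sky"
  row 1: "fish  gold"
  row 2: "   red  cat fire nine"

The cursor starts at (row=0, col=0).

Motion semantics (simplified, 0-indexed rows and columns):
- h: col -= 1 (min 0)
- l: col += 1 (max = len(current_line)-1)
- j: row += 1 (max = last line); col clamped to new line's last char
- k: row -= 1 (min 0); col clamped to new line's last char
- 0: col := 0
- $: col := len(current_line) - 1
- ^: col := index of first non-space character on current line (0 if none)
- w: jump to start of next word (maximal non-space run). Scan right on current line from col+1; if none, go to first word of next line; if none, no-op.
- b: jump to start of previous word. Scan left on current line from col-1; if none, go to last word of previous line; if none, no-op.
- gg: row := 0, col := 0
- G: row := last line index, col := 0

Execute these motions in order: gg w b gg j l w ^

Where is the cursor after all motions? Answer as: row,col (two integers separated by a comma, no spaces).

After 1 (gg): row=0 col=0 char='_'
After 2 (w): row=0 col=1 char='r'
After 3 (b): row=0 col=1 char='r'
After 4 (gg): row=0 col=0 char='_'
After 5 (j): row=1 col=0 char='f'
After 6 (l): row=1 col=1 char='i'
After 7 (w): row=1 col=6 char='g'
After 8 (^): row=1 col=0 char='f'

Answer: 1,0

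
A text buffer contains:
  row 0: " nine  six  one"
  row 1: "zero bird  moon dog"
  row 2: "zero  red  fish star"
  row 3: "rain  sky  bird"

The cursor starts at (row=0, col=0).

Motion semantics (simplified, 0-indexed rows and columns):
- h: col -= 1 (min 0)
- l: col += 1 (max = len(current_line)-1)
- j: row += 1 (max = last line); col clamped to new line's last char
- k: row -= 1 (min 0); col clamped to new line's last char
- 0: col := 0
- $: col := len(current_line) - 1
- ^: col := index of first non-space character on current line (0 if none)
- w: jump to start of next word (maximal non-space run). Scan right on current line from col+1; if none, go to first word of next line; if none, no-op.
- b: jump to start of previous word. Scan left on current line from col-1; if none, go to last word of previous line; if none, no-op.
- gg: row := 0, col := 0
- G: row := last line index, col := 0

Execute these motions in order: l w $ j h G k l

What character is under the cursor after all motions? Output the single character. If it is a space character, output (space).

After 1 (l): row=0 col=1 char='n'
After 2 (w): row=0 col=7 char='s'
After 3 ($): row=0 col=14 char='e'
After 4 (j): row=1 col=14 char='n'
After 5 (h): row=1 col=13 char='o'
After 6 (G): row=3 col=0 char='r'
After 7 (k): row=2 col=0 char='z'
After 8 (l): row=2 col=1 char='e'

Answer: e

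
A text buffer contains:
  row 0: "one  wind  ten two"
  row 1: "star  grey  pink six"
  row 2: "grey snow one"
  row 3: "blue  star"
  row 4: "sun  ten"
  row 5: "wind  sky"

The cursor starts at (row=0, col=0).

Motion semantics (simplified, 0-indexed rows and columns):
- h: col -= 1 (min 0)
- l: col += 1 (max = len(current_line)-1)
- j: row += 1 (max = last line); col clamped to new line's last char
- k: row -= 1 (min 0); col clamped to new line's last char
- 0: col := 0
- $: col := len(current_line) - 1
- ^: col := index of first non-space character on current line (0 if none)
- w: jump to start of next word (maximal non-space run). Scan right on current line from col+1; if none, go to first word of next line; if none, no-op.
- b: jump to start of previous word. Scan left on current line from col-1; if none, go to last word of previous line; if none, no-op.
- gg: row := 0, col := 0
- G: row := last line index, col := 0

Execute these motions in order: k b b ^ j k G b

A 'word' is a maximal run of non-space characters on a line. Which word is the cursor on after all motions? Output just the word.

Answer: ten

Derivation:
After 1 (k): row=0 col=0 char='o'
After 2 (b): row=0 col=0 char='o'
After 3 (b): row=0 col=0 char='o'
After 4 (^): row=0 col=0 char='o'
After 5 (j): row=1 col=0 char='s'
After 6 (k): row=0 col=0 char='o'
After 7 (G): row=5 col=0 char='w'
After 8 (b): row=4 col=5 char='t'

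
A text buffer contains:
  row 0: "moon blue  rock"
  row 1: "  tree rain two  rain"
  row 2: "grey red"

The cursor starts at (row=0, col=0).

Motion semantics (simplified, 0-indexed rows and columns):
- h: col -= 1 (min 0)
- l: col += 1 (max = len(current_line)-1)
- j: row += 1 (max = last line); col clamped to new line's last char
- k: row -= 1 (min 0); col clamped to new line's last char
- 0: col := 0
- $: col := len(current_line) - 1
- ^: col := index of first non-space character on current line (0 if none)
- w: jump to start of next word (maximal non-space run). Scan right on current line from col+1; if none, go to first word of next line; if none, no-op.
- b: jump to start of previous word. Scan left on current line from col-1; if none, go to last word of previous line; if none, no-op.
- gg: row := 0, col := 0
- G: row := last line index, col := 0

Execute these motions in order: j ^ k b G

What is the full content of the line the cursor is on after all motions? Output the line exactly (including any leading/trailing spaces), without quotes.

After 1 (j): row=1 col=0 char='_'
After 2 (^): row=1 col=2 char='t'
After 3 (k): row=0 col=2 char='o'
After 4 (b): row=0 col=0 char='m'
After 5 (G): row=2 col=0 char='g'

Answer: grey red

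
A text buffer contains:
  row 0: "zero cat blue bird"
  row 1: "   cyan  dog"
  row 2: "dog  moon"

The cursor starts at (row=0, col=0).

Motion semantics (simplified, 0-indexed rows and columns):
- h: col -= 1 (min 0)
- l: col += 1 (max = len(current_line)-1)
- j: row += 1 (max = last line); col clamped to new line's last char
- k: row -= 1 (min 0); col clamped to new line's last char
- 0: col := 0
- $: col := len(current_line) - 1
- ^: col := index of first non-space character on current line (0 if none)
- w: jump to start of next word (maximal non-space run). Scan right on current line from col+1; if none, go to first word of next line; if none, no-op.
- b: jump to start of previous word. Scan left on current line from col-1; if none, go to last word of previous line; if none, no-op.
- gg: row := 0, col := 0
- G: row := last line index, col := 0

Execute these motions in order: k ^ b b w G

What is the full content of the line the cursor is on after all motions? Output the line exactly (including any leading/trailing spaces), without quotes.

After 1 (k): row=0 col=0 char='z'
After 2 (^): row=0 col=0 char='z'
After 3 (b): row=0 col=0 char='z'
After 4 (b): row=0 col=0 char='z'
After 5 (w): row=0 col=5 char='c'
After 6 (G): row=2 col=0 char='d'

Answer: dog  moon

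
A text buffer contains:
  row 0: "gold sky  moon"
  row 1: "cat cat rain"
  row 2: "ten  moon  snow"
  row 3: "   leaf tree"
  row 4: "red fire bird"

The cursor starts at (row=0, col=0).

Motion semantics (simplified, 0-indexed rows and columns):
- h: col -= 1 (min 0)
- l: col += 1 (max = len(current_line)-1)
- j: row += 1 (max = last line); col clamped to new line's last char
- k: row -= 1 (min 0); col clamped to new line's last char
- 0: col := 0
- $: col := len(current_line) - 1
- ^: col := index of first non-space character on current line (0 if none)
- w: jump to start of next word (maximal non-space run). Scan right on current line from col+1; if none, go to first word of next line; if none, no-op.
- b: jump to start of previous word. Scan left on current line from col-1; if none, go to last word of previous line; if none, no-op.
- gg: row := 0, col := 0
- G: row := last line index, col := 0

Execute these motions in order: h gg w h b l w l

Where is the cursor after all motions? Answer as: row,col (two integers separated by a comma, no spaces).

After 1 (h): row=0 col=0 char='g'
After 2 (gg): row=0 col=0 char='g'
After 3 (w): row=0 col=5 char='s'
After 4 (h): row=0 col=4 char='_'
After 5 (b): row=0 col=0 char='g'
After 6 (l): row=0 col=1 char='o'
After 7 (w): row=0 col=5 char='s'
After 8 (l): row=0 col=6 char='k'

Answer: 0,6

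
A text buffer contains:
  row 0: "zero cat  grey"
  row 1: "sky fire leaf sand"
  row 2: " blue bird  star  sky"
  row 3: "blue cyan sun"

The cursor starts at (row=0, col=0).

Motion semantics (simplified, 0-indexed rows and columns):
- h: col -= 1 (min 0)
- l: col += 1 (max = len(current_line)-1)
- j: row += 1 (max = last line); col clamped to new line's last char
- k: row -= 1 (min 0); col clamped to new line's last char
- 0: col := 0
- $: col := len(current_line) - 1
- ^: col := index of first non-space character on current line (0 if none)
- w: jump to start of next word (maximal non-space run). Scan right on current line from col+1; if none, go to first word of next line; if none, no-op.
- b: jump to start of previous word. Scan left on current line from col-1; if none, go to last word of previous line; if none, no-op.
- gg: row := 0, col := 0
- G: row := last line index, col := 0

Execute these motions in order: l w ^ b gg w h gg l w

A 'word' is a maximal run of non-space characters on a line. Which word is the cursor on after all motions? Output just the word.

After 1 (l): row=0 col=1 char='e'
After 2 (w): row=0 col=5 char='c'
After 3 (^): row=0 col=0 char='z'
After 4 (b): row=0 col=0 char='z'
After 5 (gg): row=0 col=0 char='z'
After 6 (w): row=0 col=5 char='c'
After 7 (h): row=0 col=4 char='_'
After 8 (gg): row=0 col=0 char='z'
After 9 (l): row=0 col=1 char='e'
After 10 (w): row=0 col=5 char='c'

Answer: cat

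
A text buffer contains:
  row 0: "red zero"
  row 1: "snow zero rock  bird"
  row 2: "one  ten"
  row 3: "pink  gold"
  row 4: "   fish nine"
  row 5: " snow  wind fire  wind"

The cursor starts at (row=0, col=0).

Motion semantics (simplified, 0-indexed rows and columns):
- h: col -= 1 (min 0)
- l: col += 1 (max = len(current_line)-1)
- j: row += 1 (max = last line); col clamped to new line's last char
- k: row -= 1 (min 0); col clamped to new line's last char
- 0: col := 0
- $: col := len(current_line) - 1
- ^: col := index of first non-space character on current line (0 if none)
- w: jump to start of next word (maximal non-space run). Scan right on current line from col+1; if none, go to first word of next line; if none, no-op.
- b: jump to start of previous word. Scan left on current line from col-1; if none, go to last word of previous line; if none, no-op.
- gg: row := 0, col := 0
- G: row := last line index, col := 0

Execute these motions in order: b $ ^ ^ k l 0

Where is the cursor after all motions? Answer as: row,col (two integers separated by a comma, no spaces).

After 1 (b): row=0 col=0 char='r'
After 2 ($): row=0 col=7 char='o'
After 3 (^): row=0 col=0 char='r'
After 4 (^): row=0 col=0 char='r'
After 5 (k): row=0 col=0 char='r'
After 6 (l): row=0 col=1 char='e'
After 7 (0): row=0 col=0 char='r'

Answer: 0,0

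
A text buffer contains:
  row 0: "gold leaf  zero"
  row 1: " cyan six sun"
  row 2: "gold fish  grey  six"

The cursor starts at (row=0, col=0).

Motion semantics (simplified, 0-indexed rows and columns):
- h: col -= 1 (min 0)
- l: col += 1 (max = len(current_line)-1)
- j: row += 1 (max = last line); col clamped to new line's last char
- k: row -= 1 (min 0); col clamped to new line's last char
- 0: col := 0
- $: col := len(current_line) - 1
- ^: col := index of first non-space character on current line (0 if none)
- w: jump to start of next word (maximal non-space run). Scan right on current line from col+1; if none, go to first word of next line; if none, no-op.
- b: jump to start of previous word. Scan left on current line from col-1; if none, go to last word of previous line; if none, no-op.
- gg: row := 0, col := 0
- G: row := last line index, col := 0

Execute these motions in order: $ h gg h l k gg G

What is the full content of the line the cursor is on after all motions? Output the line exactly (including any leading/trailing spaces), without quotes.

After 1 ($): row=0 col=14 char='o'
After 2 (h): row=0 col=13 char='r'
After 3 (gg): row=0 col=0 char='g'
After 4 (h): row=0 col=0 char='g'
After 5 (l): row=0 col=1 char='o'
After 6 (k): row=0 col=1 char='o'
After 7 (gg): row=0 col=0 char='g'
After 8 (G): row=2 col=0 char='g'

Answer: gold fish  grey  six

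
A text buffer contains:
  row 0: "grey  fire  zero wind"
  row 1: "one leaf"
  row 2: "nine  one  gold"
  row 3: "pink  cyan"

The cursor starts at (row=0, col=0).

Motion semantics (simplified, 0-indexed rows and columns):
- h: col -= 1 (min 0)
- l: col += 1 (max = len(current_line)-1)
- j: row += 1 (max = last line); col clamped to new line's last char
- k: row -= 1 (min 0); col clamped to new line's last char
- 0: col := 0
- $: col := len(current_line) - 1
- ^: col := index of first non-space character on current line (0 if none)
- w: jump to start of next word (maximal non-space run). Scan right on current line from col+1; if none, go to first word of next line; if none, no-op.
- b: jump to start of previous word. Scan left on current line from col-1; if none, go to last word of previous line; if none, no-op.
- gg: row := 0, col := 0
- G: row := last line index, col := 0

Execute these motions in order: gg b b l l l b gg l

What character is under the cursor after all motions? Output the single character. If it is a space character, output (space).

Answer: r

Derivation:
After 1 (gg): row=0 col=0 char='g'
After 2 (b): row=0 col=0 char='g'
After 3 (b): row=0 col=0 char='g'
After 4 (l): row=0 col=1 char='r'
After 5 (l): row=0 col=2 char='e'
After 6 (l): row=0 col=3 char='y'
After 7 (b): row=0 col=0 char='g'
After 8 (gg): row=0 col=0 char='g'
After 9 (l): row=0 col=1 char='r'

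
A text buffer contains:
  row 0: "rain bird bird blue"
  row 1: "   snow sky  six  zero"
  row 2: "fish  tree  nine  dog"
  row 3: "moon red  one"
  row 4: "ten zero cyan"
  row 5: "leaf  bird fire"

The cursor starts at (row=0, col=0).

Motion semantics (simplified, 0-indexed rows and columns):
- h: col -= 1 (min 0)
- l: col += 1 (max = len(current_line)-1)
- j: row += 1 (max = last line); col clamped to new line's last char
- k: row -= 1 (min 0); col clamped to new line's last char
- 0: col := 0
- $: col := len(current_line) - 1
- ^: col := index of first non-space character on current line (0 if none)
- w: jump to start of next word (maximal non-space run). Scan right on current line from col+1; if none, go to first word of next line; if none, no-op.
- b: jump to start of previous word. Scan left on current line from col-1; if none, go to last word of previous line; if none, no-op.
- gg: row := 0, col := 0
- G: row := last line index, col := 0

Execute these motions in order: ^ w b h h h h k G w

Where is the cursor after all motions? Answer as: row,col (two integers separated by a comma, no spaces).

After 1 (^): row=0 col=0 char='r'
After 2 (w): row=0 col=5 char='b'
After 3 (b): row=0 col=0 char='r'
After 4 (h): row=0 col=0 char='r'
After 5 (h): row=0 col=0 char='r'
After 6 (h): row=0 col=0 char='r'
After 7 (h): row=0 col=0 char='r'
After 8 (k): row=0 col=0 char='r'
After 9 (G): row=5 col=0 char='l'
After 10 (w): row=5 col=6 char='b'

Answer: 5,6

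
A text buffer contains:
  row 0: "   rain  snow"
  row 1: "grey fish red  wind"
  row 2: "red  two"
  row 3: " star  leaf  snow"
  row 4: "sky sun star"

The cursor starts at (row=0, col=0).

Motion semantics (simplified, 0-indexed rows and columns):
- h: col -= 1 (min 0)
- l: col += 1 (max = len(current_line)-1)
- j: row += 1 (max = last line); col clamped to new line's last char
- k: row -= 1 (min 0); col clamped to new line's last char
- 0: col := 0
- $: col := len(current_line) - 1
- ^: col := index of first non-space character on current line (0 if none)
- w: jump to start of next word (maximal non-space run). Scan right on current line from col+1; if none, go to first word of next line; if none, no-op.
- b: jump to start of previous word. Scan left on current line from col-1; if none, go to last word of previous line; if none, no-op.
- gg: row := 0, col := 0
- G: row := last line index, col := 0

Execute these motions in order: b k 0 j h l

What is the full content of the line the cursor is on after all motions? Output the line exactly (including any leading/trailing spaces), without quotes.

After 1 (b): row=0 col=0 char='_'
After 2 (k): row=0 col=0 char='_'
After 3 (0): row=0 col=0 char='_'
After 4 (j): row=1 col=0 char='g'
After 5 (h): row=1 col=0 char='g'
After 6 (l): row=1 col=1 char='r'

Answer: grey fish red  wind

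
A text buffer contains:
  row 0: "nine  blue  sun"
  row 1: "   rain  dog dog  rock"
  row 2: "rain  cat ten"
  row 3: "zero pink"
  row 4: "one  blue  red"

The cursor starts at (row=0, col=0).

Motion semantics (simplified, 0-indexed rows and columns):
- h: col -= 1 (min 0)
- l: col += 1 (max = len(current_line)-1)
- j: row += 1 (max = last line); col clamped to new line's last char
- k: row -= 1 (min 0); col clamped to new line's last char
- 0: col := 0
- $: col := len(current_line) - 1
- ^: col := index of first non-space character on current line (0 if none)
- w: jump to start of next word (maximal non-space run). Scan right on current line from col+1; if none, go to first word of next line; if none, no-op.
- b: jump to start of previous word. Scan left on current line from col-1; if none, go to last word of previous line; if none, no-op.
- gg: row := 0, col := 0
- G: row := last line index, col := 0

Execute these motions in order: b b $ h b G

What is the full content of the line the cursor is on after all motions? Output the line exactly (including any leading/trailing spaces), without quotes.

Answer: one  blue  red

Derivation:
After 1 (b): row=0 col=0 char='n'
After 2 (b): row=0 col=0 char='n'
After 3 ($): row=0 col=14 char='n'
After 4 (h): row=0 col=13 char='u'
After 5 (b): row=0 col=12 char='s'
After 6 (G): row=4 col=0 char='o'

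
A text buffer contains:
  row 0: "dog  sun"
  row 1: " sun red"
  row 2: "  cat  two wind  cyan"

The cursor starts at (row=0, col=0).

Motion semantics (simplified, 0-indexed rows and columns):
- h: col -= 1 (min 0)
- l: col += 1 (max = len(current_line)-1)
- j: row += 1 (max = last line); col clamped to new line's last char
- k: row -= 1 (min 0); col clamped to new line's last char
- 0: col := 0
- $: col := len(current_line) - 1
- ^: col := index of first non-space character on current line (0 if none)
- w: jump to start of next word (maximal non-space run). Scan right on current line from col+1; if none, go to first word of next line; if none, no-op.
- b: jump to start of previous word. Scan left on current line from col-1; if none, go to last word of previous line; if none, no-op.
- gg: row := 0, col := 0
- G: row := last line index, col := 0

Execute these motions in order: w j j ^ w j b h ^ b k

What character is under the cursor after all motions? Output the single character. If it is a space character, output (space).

After 1 (w): row=0 col=5 char='s'
After 2 (j): row=1 col=5 char='r'
After 3 (j): row=2 col=5 char='_'
After 4 (^): row=2 col=2 char='c'
After 5 (w): row=2 col=7 char='t'
After 6 (j): row=2 col=7 char='t'
After 7 (b): row=2 col=2 char='c'
After 8 (h): row=2 col=1 char='_'
After 9 (^): row=2 col=2 char='c'
After 10 (b): row=1 col=5 char='r'
After 11 (k): row=0 col=5 char='s'

Answer: s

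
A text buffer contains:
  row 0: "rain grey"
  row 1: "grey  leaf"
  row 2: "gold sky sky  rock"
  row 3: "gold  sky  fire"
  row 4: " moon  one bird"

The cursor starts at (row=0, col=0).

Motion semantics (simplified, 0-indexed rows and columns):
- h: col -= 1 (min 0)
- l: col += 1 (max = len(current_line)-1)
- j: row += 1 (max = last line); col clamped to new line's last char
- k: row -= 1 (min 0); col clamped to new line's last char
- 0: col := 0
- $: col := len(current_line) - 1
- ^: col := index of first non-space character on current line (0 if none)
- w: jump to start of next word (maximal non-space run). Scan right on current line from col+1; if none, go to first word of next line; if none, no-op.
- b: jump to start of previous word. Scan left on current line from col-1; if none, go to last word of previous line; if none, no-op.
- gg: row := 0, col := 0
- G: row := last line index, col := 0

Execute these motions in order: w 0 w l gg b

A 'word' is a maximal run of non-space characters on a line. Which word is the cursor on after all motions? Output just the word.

After 1 (w): row=0 col=5 char='g'
After 2 (0): row=0 col=0 char='r'
After 3 (w): row=0 col=5 char='g'
After 4 (l): row=0 col=6 char='r'
After 5 (gg): row=0 col=0 char='r'
After 6 (b): row=0 col=0 char='r'

Answer: rain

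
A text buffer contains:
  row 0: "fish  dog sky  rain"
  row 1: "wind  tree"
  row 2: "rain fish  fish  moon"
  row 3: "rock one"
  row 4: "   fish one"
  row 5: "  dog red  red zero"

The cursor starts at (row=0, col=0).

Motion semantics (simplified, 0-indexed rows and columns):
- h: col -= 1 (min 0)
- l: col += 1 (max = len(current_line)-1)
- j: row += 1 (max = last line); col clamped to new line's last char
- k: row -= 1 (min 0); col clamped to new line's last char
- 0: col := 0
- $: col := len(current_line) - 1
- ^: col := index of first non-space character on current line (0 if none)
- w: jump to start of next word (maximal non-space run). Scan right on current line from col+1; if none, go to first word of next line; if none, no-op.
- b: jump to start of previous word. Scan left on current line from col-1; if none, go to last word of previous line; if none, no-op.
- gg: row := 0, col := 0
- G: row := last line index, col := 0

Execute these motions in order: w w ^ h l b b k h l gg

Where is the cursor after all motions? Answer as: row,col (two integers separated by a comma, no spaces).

After 1 (w): row=0 col=6 char='d'
After 2 (w): row=0 col=10 char='s'
After 3 (^): row=0 col=0 char='f'
After 4 (h): row=0 col=0 char='f'
After 5 (l): row=0 col=1 char='i'
After 6 (b): row=0 col=0 char='f'
After 7 (b): row=0 col=0 char='f'
After 8 (k): row=0 col=0 char='f'
After 9 (h): row=0 col=0 char='f'
After 10 (l): row=0 col=1 char='i'
After 11 (gg): row=0 col=0 char='f'

Answer: 0,0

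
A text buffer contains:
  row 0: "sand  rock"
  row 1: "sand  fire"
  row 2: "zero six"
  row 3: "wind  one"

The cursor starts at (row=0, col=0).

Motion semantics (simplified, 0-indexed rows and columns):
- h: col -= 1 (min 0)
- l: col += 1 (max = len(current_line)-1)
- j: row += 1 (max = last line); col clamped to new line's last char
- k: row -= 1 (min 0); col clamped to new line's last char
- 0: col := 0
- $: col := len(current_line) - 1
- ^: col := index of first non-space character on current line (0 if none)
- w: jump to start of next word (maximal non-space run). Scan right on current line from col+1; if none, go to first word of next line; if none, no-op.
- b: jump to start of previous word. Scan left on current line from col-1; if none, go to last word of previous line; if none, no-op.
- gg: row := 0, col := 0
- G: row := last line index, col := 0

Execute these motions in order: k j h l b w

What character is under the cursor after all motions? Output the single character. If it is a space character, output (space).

Answer: f

Derivation:
After 1 (k): row=0 col=0 char='s'
After 2 (j): row=1 col=0 char='s'
After 3 (h): row=1 col=0 char='s'
After 4 (l): row=1 col=1 char='a'
After 5 (b): row=1 col=0 char='s'
After 6 (w): row=1 col=6 char='f'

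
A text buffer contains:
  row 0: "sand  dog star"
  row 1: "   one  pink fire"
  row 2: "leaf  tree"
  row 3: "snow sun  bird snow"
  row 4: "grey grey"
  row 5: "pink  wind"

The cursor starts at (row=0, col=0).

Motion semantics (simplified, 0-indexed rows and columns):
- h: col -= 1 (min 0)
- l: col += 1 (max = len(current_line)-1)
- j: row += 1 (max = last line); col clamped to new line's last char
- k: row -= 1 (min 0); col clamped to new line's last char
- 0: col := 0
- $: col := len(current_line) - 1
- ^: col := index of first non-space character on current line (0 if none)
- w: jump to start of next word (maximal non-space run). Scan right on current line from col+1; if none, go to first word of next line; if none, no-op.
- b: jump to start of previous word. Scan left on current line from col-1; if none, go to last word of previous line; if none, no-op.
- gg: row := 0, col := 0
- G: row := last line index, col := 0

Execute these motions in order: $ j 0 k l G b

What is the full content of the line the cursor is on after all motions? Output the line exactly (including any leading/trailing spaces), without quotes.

After 1 ($): row=0 col=13 char='r'
After 2 (j): row=1 col=13 char='f'
After 3 (0): row=1 col=0 char='_'
After 4 (k): row=0 col=0 char='s'
After 5 (l): row=0 col=1 char='a'
After 6 (G): row=5 col=0 char='p'
After 7 (b): row=4 col=5 char='g'

Answer: grey grey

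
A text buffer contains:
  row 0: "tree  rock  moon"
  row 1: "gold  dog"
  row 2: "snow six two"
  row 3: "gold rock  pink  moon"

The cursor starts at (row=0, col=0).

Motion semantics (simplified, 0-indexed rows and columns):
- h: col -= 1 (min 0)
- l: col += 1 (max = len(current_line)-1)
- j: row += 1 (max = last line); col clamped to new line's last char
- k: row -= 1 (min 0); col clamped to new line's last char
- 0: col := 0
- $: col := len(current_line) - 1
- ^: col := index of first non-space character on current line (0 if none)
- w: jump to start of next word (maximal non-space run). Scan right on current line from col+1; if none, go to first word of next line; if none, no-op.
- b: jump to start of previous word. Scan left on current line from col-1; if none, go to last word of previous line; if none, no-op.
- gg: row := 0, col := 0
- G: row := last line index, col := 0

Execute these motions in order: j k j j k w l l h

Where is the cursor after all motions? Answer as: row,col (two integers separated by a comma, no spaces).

Answer: 1,7

Derivation:
After 1 (j): row=1 col=0 char='g'
After 2 (k): row=0 col=0 char='t'
After 3 (j): row=1 col=0 char='g'
After 4 (j): row=2 col=0 char='s'
After 5 (k): row=1 col=0 char='g'
After 6 (w): row=1 col=6 char='d'
After 7 (l): row=1 col=7 char='o'
After 8 (l): row=1 col=8 char='g'
After 9 (h): row=1 col=7 char='o'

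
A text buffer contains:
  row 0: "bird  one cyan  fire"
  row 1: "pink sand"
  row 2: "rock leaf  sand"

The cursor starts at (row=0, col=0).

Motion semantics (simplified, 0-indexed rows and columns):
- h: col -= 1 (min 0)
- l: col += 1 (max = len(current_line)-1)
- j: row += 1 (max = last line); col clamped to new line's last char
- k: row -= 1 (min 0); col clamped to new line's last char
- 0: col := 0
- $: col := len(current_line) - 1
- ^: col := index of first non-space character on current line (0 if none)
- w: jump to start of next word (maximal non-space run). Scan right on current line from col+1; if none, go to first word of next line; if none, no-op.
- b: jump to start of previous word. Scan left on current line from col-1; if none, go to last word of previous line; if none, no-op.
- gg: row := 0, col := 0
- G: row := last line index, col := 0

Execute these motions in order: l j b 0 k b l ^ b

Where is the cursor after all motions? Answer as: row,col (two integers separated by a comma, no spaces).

After 1 (l): row=0 col=1 char='i'
After 2 (j): row=1 col=1 char='i'
After 3 (b): row=1 col=0 char='p'
After 4 (0): row=1 col=0 char='p'
After 5 (k): row=0 col=0 char='b'
After 6 (b): row=0 col=0 char='b'
After 7 (l): row=0 col=1 char='i'
After 8 (^): row=0 col=0 char='b'
After 9 (b): row=0 col=0 char='b'

Answer: 0,0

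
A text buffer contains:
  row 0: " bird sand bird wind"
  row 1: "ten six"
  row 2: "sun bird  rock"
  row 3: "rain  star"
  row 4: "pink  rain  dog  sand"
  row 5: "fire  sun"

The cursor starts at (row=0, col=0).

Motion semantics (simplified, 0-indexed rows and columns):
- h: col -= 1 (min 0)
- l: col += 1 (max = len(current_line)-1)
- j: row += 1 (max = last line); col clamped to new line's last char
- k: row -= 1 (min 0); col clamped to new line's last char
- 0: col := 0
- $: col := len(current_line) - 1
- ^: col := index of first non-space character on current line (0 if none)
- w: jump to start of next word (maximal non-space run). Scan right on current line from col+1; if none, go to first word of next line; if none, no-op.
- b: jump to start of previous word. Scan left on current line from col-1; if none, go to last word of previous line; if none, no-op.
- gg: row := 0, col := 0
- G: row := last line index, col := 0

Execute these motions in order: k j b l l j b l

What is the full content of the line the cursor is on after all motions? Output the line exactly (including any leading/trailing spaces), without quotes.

Answer: ten six

Derivation:
After 1 (k): row=0 col=0 char='_'
After 2 (j): row=1 col=0 char='t'
After 3 (b): row=0 col=16 char='w'
After 4 (l): row=0 col=17 char='i'
After 5 (l): row=0 col=18 char='n'
After 6 (j): row=1 col=6 char='x'
After 7 (b): row=1 col=4 char='s'
After 8 (l): row=1 col=5 char='i'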